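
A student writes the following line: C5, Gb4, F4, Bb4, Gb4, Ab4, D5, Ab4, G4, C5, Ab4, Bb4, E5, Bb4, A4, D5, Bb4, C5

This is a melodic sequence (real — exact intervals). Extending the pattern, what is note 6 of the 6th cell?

F#5

With 6-note cells, note 6 of each statement runs Ab4, Bb4, C5.
Carrying that up a 2nd forward: D5 → E5 → F#5.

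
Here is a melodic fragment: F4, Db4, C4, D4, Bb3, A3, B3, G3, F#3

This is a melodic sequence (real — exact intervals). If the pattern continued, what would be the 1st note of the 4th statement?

G#3

The unit is 3 notes. Position-1 pitches of the 3 shown cells: F4, D4, B3.
From B3, down a 3rd gives G#3.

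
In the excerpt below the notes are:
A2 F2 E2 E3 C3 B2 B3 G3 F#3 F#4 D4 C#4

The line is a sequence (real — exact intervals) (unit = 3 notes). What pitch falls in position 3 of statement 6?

D#5

Grouping in 3s, the 3rd note of each cell is E2, B2, F#3, C#4.
Extending up a 5th: G#4 → D#5.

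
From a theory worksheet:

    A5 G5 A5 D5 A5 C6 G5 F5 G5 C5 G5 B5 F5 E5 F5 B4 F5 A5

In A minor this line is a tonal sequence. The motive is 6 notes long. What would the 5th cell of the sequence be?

Taking 6-note groups, the heads are A5, G5, F5: the pattern moves down a 2nd.
Continuing the starts: E5 → D5.
Statement 5 starts on D5 and keeps the same diatonic contour: D5 C5 D5 G4 D5 F5.

D5 C5 D5 G4 D5 F5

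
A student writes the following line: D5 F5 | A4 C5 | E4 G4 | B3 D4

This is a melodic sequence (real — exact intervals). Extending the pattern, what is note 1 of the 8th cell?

With 2-note cells, note 1 of each statement runs D5, A4, E4, B3.
Each moves down a 4th. Continuing: F#3 → C#3 → G#2 → D#2.

D#2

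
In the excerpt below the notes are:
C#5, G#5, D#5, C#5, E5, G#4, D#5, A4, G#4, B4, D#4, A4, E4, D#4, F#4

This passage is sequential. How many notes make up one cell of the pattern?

5

Try groups of 5 (3 cells in 15 notes):
C#5 G#5 D#5 C#5 E5 | G#4 D#5 A4 G#4 B4 | D#4 A4 E4 D#4 F#4
Every group is a transposition down a 4th of the one before; no shorter unit works.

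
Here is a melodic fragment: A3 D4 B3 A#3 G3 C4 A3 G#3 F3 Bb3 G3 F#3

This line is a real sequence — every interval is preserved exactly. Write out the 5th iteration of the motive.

Db3 Gb3 Eb3 D3

Taking 4-note groups, the heads are A3, G3, F3: the pattern moves down a 2nd.
Carrying on: Eb3 → Db3.
So cell 5 is Db3 Gb3 Eb3 D3.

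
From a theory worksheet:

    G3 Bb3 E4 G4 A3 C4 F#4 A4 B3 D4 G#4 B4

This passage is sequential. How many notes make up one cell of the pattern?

Try groups of 4 (3 cells in 12 notes):
G3 Bb3 E4 G4 | A3 C4 F#4 A4 | B3 D4 G#4 B4
Each cell is the previous one up a 2nd — so the unit is 4 notes.

4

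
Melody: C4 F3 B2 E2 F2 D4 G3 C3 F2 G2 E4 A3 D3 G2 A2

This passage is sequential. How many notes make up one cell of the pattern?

5

15 notes total. Splitting into 3 groups of 5:
C4 F3 B2 E2 F2 | D4 G3 C3 F2 G2 | E4 A3 D3 G2 A2
That's a consistent up a 2nd shift per cell, and no other grouping gives one.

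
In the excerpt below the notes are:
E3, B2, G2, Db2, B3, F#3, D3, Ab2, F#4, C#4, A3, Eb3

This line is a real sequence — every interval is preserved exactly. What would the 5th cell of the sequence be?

Unit = 4 notes; the statements start on E3, B3, F#4, moving up a 5th each time.
Carrying on: C#5 → G#5.
From G#5 the exact shape gives G#5 D#5 B4 F4.

G#5 D#5 B4 F4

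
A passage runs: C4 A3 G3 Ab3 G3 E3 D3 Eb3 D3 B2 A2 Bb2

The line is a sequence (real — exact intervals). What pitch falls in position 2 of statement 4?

The unit is 4 notes. Position-2 pitches of the 3 shown cells: A3, E3, B2.
One more down a 4th gives F#2.

F#2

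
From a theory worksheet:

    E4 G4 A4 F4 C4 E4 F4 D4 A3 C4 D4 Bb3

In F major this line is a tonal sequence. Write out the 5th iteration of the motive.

With a 4-note motive the entries are E4, C4, A3, each down a 3rd from the previous.
Extending down a 3rd: F3 → D3.
Statement 5 starts on D3 and keeps the same diatonic contour: D3 F3 G3 E3.

D3 F3 G3 E3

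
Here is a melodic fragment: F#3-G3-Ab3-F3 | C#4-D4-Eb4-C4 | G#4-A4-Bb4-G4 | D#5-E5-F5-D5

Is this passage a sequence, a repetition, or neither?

Each 4-note cell is the previous one transposed up a 5th.

sequence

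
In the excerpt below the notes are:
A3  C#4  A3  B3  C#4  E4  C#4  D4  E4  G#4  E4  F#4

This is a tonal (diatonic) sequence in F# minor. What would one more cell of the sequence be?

G#4 B4 G#4 A4

With a 4-note motive the entries are A3, C#4, E4, each up a 3rd from the previous.
So cell 4 is G#4 B4 G#4 A4.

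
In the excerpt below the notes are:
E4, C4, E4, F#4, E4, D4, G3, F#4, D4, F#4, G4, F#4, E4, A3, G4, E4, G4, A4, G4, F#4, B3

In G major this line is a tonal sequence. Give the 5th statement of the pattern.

Unit = 7 notes; the statements start on E4, F#4, G4, moving up a 2nd each time.
Carrying on: A4 → B4.
Statement 5 starts on B4 and keeps the same diatonic contour: B4 G4 B4 C5 B4 A4 D4.

B4 G4 B4 C5 B4 A4 D4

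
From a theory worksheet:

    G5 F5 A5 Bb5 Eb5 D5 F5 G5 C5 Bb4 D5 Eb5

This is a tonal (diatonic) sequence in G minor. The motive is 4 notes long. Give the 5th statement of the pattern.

With a 4-note motive the entries are G5, Eb5, C5, each down a 3rd from the previous.
Extending down a 3rd: A4 → F4.
Statement 5 starts on F4 and keeps the same diatonic contour: F4 Eb4 G4 A4.

F4 Eb4 G4 A4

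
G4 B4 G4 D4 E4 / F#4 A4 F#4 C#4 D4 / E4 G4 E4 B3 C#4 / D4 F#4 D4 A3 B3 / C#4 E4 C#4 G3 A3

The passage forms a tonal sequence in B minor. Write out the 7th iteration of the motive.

With a 5-note motive the entries are G4, F#4, E4, D4, C#4, each down a 2nd from the previous.
Extending down a 2nd: B3 → A3.
So cell 7 is A3 C#4 A3 E3 F#3.

A3 C#4 A3 E3 F#3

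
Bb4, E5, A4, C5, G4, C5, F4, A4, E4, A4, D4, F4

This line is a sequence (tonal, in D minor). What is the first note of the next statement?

C4

With a 4-note motive the entries are Bb4, G4, E4, each down a 3rd from the previous.
The next head, down a 3rd from E4, is C4.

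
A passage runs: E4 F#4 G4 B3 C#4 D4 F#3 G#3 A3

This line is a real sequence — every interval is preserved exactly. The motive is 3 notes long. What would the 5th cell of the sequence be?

G#2 A#2 B2

The 3-note cells begin on E4, B3, F#3 — each down a 4th from the last.
Continuing the starts: C#3 → G#2.
Statement 5 starts on G#2 and keeps the same exact contour: G#2 A#2 B2.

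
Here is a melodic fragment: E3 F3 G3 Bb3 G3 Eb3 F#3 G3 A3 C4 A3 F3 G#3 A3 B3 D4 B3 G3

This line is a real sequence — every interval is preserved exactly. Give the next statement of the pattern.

The 6-note cells begin on E3, F#3, G#3 — each up a 2nd from the last.
So cell 4 is A#3 B3 C#4 E4 C#4 A3.

A#3 B3 C#4 E4 C#4 A3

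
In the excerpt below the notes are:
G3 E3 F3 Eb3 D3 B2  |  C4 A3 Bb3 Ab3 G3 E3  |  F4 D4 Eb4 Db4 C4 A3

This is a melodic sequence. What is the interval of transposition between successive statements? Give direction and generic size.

With a 6-note motive the entries are G3, C4, F4, each up a 4th from the previous.
From G3 to C4: up a 4th.

up a 4th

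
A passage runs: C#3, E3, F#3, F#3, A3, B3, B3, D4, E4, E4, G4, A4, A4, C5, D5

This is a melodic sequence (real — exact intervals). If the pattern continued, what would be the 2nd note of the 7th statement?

Grouping in 3s, the 2nd note of each cell is E3, A3, D4, G4, C5.
Each moves up a 4th. Continuing: F5 → Bb5.

Bb5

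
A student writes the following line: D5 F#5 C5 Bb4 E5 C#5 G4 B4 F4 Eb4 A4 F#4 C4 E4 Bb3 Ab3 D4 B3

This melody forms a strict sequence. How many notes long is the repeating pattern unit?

6

Try groups of 6 (3 cells in 18 notes):
D5 F#5 C5 Bb4 E5 C#5 | G4 B4 F4 Eb4 A4 F#4 | C4 E4 Bb3 Ab3 D4 B3
That's a consistent down a 5th shift per cell, and no other grouping gives one.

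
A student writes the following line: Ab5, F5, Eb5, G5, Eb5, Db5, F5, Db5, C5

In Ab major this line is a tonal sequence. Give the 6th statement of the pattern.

With a 3-note motive the entries are Ab5, G5, F5, each down a 2nd from the previous.
Extending down a 2nd: Eb5 → Db5 → C5.
Statement 6 starts on C5 and keeps the same diatonic contour: C5 Ab4 G4.

C5 Ab4 G4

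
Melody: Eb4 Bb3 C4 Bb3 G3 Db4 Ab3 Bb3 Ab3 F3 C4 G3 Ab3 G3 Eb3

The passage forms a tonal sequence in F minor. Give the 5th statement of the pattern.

Unit = 5 notes; the statements start on Eb4, Db4, C4, moving down a 2nd each time.
Continuing the starts: Bb3 → Ab3.
So cell 5 is Ab3 Eb3 F3 Eb3 C3.

Ab3 Eb3 F3 Eb3 C3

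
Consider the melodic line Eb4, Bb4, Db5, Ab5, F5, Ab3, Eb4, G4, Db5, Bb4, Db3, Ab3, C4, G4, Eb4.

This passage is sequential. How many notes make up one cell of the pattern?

5

Try groups of 5 (3 cells in 15 notes):
Eb4 Bb4 Db5 Ab5 F5 | Ab3 Eb4 G4 Db5 Bb4 | Db3 Ab3 C4 G4 Eb4
Each cell is the previous one down a 5th — so the unit is 5 notes.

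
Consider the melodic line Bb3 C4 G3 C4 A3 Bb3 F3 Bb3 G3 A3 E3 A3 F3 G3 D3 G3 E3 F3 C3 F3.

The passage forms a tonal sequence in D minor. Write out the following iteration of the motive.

D3 E3 Bb2 E3

The 4-note cells begin on Bb3, A3, G3, F3, E3 — each down a 2nd from the last.
From D3 the diatonic shape gives D3 E3 Bb2 E3.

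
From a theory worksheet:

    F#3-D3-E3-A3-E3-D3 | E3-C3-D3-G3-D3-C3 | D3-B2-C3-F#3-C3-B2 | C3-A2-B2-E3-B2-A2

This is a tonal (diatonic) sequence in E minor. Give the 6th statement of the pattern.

A2 F#2 G2 C3 G2 F#2

Taking 6-note groups, the heads are F#3, E3, D3, C3: the pattern moves down a 2nd.
Extending down a 2nd: B2 → A2.
From A2 the diatonic shape gives A2 F#2 G2 C3 G2 F#2.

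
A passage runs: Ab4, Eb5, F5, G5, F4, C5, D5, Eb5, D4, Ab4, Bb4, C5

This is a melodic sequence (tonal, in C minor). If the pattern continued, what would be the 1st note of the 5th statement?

Grouping in 4s, the 1st note of each cell is Ab4, F4, D4.
Each moves down a 3rd. Continuing: Bb3 → G3.

G3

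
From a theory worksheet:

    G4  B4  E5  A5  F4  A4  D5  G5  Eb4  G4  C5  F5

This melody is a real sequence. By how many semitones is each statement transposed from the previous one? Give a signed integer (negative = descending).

-2

Taking 4-note groups, the heads are G4, F4, Eb4: the pattern moves down a 2nd.
G4 to F4 spans -2 semitones.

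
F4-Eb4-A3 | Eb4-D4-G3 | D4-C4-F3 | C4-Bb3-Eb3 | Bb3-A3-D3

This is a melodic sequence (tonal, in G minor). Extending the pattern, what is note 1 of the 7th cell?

Grouping in 3s, the 1st note of each cell is F4, Eb4, D4, C4, Bb3.
Extending down a 2nd: A3 → G3.

G3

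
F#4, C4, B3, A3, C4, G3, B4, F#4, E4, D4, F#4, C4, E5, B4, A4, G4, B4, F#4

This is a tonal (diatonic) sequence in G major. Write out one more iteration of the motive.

A5 E5 D5 C5 E5 B4

With a 6-note motive the entries are F#4, B4, E5, each up a 4th from the previous.
So cell 4 is A5 E5 D5 C5 E5 B4.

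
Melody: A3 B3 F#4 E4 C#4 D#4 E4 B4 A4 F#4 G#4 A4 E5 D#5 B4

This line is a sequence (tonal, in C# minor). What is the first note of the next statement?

With a 5-note motive the entries are A3, D#4, G#4, each up a 4th from the previous.
The next head, up a 4th from G#4, is C#5.

C#5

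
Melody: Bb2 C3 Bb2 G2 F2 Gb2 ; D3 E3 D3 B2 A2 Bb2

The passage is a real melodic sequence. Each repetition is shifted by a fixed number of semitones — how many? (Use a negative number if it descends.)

The 6-note cells begin on Bb2, D3 — each up a 3rd from the last.
Bb2 to D3 spans +4 semitones.

4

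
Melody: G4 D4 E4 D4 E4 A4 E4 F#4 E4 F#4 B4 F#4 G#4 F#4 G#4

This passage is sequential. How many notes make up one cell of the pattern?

There are 15 notes; a 5-note unit gives 3 cells:
G4 D4 E4 D4 E4 | A4 E4 F#4 E4 F#4 | B4 F#4 G#4 F#4 G#4
Every group is a transposition up a 2nd of the one before; no shorter unit works.

5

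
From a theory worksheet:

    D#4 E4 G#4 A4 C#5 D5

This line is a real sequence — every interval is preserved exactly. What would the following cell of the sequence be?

With a 2-note motive the entries are D#4, G#4, C#5, each up a 4th from the previous.
From F#5 the exact shape gives F#5 G5.

F#5 G5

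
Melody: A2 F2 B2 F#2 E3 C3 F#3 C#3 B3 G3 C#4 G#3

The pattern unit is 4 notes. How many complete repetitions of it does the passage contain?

3

12 notes in groups of 4 gives 12/4 = 3 statements.
Starts: A2, E3, B3 — each up a 5th.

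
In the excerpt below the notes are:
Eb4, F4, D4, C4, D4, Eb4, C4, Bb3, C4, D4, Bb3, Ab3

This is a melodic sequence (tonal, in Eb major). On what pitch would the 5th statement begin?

The 4-note cells begin on Eb4, D4, C4 — each down a 2nd from the last.
Extending the heads down a 2nd: Bb3 → Ab3.

Ab3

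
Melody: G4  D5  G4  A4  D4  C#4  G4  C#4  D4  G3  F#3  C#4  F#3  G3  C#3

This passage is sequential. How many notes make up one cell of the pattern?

5

There are 15 notes; a 5-note unit gives 3 cells:
G4 D5 G4 A4 D4 | C#4 G4 C#4 D4 G3 | F#3 C#4 F#3 G3 C#3
Every group is a transposition down a 5th of the one before; no shorter unit works.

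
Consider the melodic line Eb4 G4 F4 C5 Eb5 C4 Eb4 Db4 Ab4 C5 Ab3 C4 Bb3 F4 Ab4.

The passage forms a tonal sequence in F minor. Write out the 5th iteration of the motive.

Db3 F3 Eb3 Bb3 Db4

The 5-note cells begin on Eb4, C4, Ab3 — each down a 3rd from the last.
Carrying on: F3 → Db3.
Statement 5 starts on Db3 and keeps the same diatonic contour: Db3 F3 Eb3 Bb3 Db4.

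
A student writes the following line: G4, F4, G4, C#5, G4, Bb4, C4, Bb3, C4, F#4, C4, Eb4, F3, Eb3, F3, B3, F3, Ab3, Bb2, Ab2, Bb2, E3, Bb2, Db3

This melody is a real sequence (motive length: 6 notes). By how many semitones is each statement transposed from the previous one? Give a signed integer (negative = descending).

With a 6-note motive the entries are G4, C4, F3, Bb2, each down a 5th from the previous.
Counting half-steps from G4 to C4: -7.

-7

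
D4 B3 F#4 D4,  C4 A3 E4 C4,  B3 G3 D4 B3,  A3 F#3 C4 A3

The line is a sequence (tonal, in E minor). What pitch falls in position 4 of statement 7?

The unit is 4 notes. Position-4 pitches of the 4 shown cells: D4, C4, B3, A3.
Each moves down a 2nd. Continuing: G3 → F#3 → E3.

E3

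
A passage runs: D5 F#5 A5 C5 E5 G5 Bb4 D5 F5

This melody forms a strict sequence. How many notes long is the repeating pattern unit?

3

9 notes total. Splitting into 3 groups of 3:
D5 F#5 A5 | C5 E5 G5 | Bb4 D5 F5
Every group is a transposition down a 2nd of the one before; no shorter unit works.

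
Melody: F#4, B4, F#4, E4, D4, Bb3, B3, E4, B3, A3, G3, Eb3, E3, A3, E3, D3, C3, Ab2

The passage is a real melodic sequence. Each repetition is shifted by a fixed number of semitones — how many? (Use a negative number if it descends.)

-7

The 6-note cells begin on F#4, B3, E3 — each down a 5th from the last.
F#4 to B3 spans -7 semitones.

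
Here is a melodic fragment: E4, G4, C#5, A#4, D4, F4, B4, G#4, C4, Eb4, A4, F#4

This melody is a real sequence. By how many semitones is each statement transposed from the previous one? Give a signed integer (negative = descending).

-2

Taking 4-note groups, the heads are E4, D4, C4: the pattern moves down a 2nd.
Counting half-steps from E4 to D4: -2.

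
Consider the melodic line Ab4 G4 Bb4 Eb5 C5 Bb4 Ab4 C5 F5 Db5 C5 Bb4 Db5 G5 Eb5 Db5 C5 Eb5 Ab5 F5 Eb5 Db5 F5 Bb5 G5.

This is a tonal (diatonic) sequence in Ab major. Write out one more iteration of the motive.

Unit = 5 notes; the statements start on Ab4, Bb4, C5, Db5, Eb5, moving up a 2nd each time.
From F5 the diatonic shape gives F5 Eb5 G5 C6 Ab5.

F5 Eb5 G5 C6 Ab5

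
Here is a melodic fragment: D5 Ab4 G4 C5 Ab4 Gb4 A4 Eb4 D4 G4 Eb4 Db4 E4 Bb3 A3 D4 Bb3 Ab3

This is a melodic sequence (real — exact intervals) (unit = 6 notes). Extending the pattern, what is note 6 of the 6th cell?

F2

Grouping in 6s, the 6th note of each cell is Gb4, Db4, Ab3.
Carrying that down a 4th forward: Eb3 → Bb2 → F2.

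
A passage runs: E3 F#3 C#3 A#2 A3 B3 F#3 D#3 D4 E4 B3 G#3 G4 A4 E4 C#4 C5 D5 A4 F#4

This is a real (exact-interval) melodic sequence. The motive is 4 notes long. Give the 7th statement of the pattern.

Bb5 C6 G5 E5

With a 4-note motive the entries are E3, A3, D4, G4, C5, each up a 4th from the previous.
Extending up a 4th: F5 → Bb5.
From Bb5 the exact shape gives Bb5 C6 G5 E5.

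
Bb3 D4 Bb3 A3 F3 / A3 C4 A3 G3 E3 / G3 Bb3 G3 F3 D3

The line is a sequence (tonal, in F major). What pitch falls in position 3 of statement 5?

E3

The unit is 5 notes. Position-3 pitches of the 3 shown cells: Bb3, A3, G3.
Carrying that down a 2nd forward: F3 → E3.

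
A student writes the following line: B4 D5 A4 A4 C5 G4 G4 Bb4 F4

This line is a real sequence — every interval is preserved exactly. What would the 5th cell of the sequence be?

Unit = 3 notes; the statements start on B4, A4, G4, moving down a 2nd each time.
Continuing the starts: F4 → Eb4.
So cell 5 is Eb4 Gb4 Db4.

Eb4 Gb4 Db4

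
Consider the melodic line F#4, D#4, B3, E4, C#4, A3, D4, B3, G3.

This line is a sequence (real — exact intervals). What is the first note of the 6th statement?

Ab3

The 3-note cells begin on F#4, E4, D4 — each down a 2nd from the last.
Continuing: C4 → Bb3 → Ab3. Statement 6 starts on Ab3.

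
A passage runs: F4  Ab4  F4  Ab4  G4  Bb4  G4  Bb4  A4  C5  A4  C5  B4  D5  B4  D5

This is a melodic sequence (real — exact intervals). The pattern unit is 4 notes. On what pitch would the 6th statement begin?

D#5

Taking 4-note groups, the heads are F4, G4, A4, B4: the pattern moves up a 2nd.
Continuing: C#5 → D#5. Statement 6 starts on D#5.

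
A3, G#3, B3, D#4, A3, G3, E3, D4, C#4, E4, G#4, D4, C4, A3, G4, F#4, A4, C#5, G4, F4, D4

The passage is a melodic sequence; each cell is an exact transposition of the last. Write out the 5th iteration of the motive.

F5 E5 G5 B5 F5 Eb5 C5

Taking 7-note groups, the heads are A3, D4, G4: the pattern moves up a 4th.
Carrying on: C5 → F5.
From F5 the exact shape gives F5 E5 G5 B5 F5 Eb5 C5.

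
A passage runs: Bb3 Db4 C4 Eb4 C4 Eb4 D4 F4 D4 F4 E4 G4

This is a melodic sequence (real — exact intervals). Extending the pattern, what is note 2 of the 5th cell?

Grouping in 4s, the 2nd note of each cell is Db4, Eb4, F4.
Extending up a 2nd: G4 → A4.

A4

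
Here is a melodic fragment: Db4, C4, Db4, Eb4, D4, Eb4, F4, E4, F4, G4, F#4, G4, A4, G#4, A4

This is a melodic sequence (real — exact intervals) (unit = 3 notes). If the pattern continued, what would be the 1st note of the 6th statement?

B4

With 3-note cells, note 1 of each statement runs Db4, Eb4, F4, G4, A4.
From A4, up a 2nd gives B4.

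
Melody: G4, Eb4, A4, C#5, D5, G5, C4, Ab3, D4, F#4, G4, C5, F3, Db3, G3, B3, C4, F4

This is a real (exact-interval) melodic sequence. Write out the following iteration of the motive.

Bb2 Gb2 C3 E3 F3 Bb3

Unit = 6 notes; the statements start on G4, C4, F3, moving down a 5th each time.
Statement 4 starts on Bb2 and keeps the same exact contour: Bb2 Gb2 C3 E3 F3 Bb3.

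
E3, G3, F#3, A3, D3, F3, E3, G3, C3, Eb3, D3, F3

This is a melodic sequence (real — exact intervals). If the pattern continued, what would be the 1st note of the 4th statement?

Bb2

The unit is 4 notes. Position-1 pitches of the 3 shown cells: E3, D3, C3.
From C3, down a 2nd gives Bb2.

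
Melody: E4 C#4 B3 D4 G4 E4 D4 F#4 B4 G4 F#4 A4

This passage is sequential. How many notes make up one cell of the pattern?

4

Try groups of 4 (3 cells in 12 notes):
E4 C#4 B3 D4 | G4 E4 D4 F#4 | B4 G4 F#4 A4
Every group is a transposition up a 3rd of the one before; no shorter unit works.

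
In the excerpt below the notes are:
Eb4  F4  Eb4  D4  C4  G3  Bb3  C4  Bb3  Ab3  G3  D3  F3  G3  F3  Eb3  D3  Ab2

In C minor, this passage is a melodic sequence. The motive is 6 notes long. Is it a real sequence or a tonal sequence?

Every note is diatonic to C minor.
Cell 1 has -1 semitones from note 3 to 4, but cell 2 has -2 — the interval quality changes while the contour stays the same, which is the hallmark of a tonal sequence.

tonal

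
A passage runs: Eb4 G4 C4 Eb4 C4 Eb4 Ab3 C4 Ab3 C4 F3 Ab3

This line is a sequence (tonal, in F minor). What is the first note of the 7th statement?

Taking 4-note groups, the heads are Eb4, C4, Ab3: the pattern moves down a 3rd.
Continuing: F3 → Db3 → Bb2 → G2. Statement 7 starts on G2.

G2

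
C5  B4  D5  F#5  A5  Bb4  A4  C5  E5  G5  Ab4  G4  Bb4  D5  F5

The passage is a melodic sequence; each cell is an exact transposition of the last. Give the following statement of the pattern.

Unit = 5 notes; the statements start on C5, Bb4, Ab4, moving down a 2nd each time.
From Gb4 the exact shape gives Gb4 F4 Ab4 C5 Eb5.

Gb4 F4 Ab4 C5 Eb5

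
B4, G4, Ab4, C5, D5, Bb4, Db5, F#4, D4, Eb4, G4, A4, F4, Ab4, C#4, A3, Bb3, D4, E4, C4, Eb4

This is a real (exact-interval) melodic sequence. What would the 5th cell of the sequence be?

The 7-note cells begin on B4, F#4, C#4 — each down a 4th from the last.
Extending down a 4th: G#3 → D#3.
From D#3 the exact shape gives D#3 B2 C3 E3 F#3 D3 F3.

D#3 B2 C3 E3 F#3 D3 F3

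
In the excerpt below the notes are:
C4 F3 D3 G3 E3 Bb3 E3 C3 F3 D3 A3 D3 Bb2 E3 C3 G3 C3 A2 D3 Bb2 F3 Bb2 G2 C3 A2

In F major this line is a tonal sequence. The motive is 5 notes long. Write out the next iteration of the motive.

Taking 5-note groups, the heads are C4, Bb3, A3, G3, F3: the pattern moves down a 2nd.
Statement 6 starts on E3 and keeps the same diatonic contour: E3 A2 F2 Bb2 G2.

E3 A2 F2 Bb2 G2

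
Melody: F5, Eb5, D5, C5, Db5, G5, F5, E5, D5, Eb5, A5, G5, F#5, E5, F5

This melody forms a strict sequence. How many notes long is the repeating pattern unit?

5

15 notes total. Splitting into 3 groups of 5:
F5 Eb5 D5 C5 Db5 | G5 F5 E5 D5 Eb5 | A5 G5 F#5 E5 F5
That's a consistent up a 2nd shift per cell, and no other grouping gives one.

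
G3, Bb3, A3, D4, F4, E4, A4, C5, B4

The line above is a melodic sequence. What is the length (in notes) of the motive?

3

Try groups of 3 (3 cells in 9 notes):
G3 Bb3 A3 | D4 F4 E4 | A4 C5 B4
Each cell is the previous one up a 5th — so the unit is 3 notes.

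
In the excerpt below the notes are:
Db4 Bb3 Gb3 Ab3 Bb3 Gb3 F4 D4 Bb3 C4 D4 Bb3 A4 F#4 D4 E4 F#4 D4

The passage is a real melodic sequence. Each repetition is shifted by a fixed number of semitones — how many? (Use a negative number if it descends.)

4

The 6-note cells begin on Db4, F4, A4 — each up a 3rd from the last.
Db4→F4 is 65 − 61 = 4 semitones.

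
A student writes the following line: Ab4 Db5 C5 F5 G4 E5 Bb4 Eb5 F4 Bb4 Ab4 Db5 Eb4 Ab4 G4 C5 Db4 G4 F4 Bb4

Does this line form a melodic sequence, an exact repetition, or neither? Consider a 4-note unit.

neither

Note 2 of cell 2 is E5; if this were a sequence it would be C5. No unit length gives a consistent transposition pattern.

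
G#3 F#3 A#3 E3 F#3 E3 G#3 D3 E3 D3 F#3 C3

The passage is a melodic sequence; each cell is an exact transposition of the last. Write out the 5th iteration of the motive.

Unit = 4 notes; the statements start on G#3, F#3, E3, moving down a 2nd each time.
Extending down a 2nd: D3 → C3.
Statement 5 starts on C3 and keeps the same exact contour: C3 Bb2 D3 Ab2.

C3 Bb2 D3 Ab2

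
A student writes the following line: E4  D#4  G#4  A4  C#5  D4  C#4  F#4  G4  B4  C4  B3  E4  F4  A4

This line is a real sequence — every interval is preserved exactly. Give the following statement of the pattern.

Unit = 5 notes; the statements start on E4, D4, C4, moving down a 2nd each time.
From Bb3 the exact shape gives Bb3 A3 D4 Eb4 G4.

Bb3 A3 D4 Eb4 G4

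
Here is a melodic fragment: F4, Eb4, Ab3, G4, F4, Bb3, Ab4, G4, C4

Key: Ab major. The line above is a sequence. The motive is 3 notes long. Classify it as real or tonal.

tonal

Every note is diatonic to Ab major.
Cell 1 has -2 semitones from note 1 to 2, but cell 3 has -1 — the interval quality changes while the contour stays the same, which is the hallmark of a tonal sequence.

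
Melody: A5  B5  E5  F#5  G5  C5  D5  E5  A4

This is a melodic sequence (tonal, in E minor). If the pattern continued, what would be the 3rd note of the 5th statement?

The unit is 3 notes. Position-3 pitches of the 3 shown cells: E5, C5, A4.
Extending down a 3rd: F#4 → D4.

D4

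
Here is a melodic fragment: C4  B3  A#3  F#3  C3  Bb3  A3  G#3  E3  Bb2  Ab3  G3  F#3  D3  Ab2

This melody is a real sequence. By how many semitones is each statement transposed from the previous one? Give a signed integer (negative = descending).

-2

The 5-note cells begin on C4, Bb3, Ab3 — each down a 2nd from the last.
C4 to Bb3 spans -2 semitones.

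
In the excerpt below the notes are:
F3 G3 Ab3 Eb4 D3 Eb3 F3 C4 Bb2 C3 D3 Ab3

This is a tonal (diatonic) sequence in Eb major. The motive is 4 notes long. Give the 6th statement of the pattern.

Taking 4-note groups, the heads are F3, D3, Bb2: the pattern moves down a 3rd.
Continuing the starts: G2 → Eb2 → C2.
So cell 6 is C2 D2 Eb2 Bb2.

C2 D2 Eb2 Bb2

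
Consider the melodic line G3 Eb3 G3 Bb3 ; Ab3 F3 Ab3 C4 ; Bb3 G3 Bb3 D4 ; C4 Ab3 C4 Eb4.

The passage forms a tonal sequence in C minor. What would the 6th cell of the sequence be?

The 4-note cells begin on G3, Ab3, Bb3, C4 — each up a 2nd from the last.
Continuing the starts: D4 → Eb4.
From Eb4 the diatonic shape gives Eb4 C4 Eb4 G4.

Eb4 C4 Eb4 G4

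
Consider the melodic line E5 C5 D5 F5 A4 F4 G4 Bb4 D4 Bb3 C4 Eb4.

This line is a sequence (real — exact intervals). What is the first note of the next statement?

With a 4-note motive the entries are E5, A4, D4, each down a 5th from the previous.
One more step down a 5th gives G3.

G3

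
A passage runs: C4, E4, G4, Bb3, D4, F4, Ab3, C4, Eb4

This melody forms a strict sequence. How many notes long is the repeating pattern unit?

3

Try groups of 3 (3 cells in 9 notes):
C4 E4 G4 | Bb3 D4 F4 | Ab3 C4 Eb4
That's a consistent down a 2nd shift per cell, and no other grouping gives one.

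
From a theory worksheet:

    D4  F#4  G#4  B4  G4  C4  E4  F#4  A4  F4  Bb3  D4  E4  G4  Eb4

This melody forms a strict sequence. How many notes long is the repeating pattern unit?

5

Try groups of 5 (3 cells in 15 notes):
D4 F#4 G#4 B4 G4 | C4 E4 F#4 A4 F4 | Bb3 D4 E4 G4 Eb4
Each cell is the previous one down a 2nd — so the unit is 5 notes.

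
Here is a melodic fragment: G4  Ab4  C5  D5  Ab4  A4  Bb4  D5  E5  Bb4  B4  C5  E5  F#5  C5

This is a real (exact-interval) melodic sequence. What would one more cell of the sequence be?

With a 5-note motive the entries are G4, A4, B4, each up a 2nd from the previous.
From C#5 the exact shape gives C#5 D5 F#5 G#5 D5.

C#5 D5 F#5 G#5 D5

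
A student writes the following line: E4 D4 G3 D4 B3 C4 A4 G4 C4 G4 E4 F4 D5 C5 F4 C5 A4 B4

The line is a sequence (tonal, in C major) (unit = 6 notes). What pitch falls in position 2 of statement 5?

The unit is 6 notes. Position-2 pitches of the 3 shown cells: D4, G4, C5.
Carrying that up a 4th forward: F5 → B5.

B5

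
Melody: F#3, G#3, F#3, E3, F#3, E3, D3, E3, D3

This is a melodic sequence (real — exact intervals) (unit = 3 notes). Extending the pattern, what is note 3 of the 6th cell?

Grouping in 3s, the 3rd note of each cell is F#3, E3, D3.
Carrying that down a 2nd forward: C3 → Bb2 → Ab2.

Ab2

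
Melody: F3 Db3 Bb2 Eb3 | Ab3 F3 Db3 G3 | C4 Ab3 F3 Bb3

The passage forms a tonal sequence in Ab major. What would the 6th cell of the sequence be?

Unit = 4 notes; the statements start on F3, Ab3, C4, moving up a 3rd each time.
Carrying on: Eb4 → G4 → Bb4.
Statement 6 starts on Bb4 and keeps the same diatonic contour: Bb4 G4 Eb4 Ab4.

Bb4 G4 Eb4 Ab4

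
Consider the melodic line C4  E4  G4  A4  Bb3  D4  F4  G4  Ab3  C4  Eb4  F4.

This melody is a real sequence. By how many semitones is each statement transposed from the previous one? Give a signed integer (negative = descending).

With a 4-note motive the entries are C4, Bb3, Ab3, each down a 2nd from the previous.
Counting half-steps from C4 to Bb3: -2.

-2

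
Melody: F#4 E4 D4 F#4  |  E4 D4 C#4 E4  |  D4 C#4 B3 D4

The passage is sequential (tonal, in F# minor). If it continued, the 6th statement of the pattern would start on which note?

Unit = 4 notes; the statements start on F#4, E4, D4, moving down a 2nd each time.
Extending the heads down a 2nd: C#4 → B3 → A3.

A3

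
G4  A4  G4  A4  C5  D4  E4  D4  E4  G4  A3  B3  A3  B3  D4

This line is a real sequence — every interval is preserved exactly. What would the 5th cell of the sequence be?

B2 C#3 B2 C#3 E3

Unit = 5 notes; the statements start on G4, D4, A3, moving down a 4th each time.
Extending down a 4th: E3 → B2.
From B2 the exact shape gives B2 C#3 B2 C#3 E3.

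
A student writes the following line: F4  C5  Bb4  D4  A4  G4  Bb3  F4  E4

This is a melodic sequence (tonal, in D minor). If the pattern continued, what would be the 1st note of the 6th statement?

C3

With 3-note cells, note 1 of each statement runs F4, D4, Bb3.
Each moves down a 3rd. Continuing: G3 → E3 → C3.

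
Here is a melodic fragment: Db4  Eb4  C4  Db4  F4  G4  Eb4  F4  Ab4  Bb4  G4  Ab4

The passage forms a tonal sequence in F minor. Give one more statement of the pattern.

Taking 4-note groups, the heads are Db4, F4, Ab4: the pattern moves up a 3rd.
From C5 the diatonic shape gives C5 Db5 Bb4 C5.

C5 Db5 Bb4 C5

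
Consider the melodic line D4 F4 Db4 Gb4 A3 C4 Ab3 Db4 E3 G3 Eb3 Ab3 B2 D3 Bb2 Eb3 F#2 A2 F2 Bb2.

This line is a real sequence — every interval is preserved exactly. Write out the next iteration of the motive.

C#2 E2 C2 F2

Unit = 4 notes; the statements start on D4, A3, E3, B2, F#2, moving down a 4th each time.
So cell 6 is C#2 E2 C2 F2.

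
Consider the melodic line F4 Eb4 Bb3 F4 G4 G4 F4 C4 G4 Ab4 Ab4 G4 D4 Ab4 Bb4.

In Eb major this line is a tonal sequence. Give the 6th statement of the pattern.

D5 C5 G4 D5 Eb5

With a 5-note motive the entries are F4, G4, Ab4, each up a 2nd from the previous.
Extending up a 2nd: Bb4 → C5 → D5.
So cell 6 is D5 C5 G4 D5 Eb5.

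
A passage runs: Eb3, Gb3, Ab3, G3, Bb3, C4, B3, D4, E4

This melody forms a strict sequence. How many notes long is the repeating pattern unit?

3

Try groups of 3 (3 cells in 9 notes):
Eb3 Gb3 Ab3 | G3 Bb3 C4 | B3 D4 E4
That's a consistent up a 3rd shift per cell, and no other grouping gives one.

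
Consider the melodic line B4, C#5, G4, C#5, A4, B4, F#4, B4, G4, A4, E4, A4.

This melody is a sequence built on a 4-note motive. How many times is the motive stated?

3

12 notes in groups of 4 gives 12/4 = 3 statements.
Starts: B4, A4, G4 — each down a 2nd.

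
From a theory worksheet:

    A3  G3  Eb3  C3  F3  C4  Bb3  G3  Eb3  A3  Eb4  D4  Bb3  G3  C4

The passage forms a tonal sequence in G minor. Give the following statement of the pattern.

G4 F4 D4 Bb3 Eb4

Unit = 5 notes; the statements start on A3, C4, Eb4, moving up a 3rd each time.
Statement 4 starts on G4 and keeps the same diatonic contour: G4 F4 D4 Bb3 Eb4.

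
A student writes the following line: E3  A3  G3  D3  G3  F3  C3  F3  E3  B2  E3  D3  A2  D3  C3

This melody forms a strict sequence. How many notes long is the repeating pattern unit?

3

15 notes total. Splitting into 5 groups of 3:
E3 A3 G3 | D3 G3 F3 | C3 F3 E3 | B2 E3 D3 | A2 D3 C3
Each cell is the previous one down a 2nd — so the unit is 3 notes.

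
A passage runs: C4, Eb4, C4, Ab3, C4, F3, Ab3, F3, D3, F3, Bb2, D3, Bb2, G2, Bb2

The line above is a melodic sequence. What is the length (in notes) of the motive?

Try groups of 5 (3 cells in 15 notes):
C4 Eb4 C4 Ab3 C4 | F3 Ab3 F3 D3 F3 | Bb2 D3 Bb2 G2 Bb2
Every group is a transposition down a 5th of the one before; no shorter unit works.

5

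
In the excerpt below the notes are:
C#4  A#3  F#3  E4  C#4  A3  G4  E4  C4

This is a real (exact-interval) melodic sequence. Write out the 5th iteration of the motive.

The 3-note cells begin on C#4, E4, G4 — each up a 3rd from the last.
Carrying on: Bb4 → Db5.
From Db5 the exact shape gives Db5 Bb4 Gb4.

Db5 Bb4 Gb4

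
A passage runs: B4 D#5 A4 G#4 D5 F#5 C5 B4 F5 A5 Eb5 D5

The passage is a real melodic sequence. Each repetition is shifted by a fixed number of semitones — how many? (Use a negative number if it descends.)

3

With a 4-note motive the entries are B4, D5, F5, each up a 3rd from the previous.
B4 to D5 spans +3 semitones.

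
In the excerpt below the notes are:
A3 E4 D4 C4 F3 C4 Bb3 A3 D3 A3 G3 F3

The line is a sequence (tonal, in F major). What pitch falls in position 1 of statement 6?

E2

The unit is 4 notes. Position-1 pitches of the 3 shown cells: A3, F3, D3.
Extending down a 3rd: Bb2 → G2 → E2.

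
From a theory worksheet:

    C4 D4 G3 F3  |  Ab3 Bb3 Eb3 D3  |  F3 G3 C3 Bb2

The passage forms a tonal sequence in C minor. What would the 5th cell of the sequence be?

With a 4-note motive the entries are C4, Ab3, F3, each down a 3rd from the previous.
Extending down a 3rd: D3 → Bb2.
So cell 5 is Bb2 C3 F2 Eb2.

Bb2 C3 F2 Eb2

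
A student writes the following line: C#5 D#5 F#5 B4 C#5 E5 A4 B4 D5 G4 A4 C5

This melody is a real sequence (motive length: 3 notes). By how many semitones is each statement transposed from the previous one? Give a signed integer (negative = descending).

-2

With a 3-note motive the entries are C#5, B4, A4, G4, each down a 2nd from the previous.
Counting half-steps from C#5 to B4: -2.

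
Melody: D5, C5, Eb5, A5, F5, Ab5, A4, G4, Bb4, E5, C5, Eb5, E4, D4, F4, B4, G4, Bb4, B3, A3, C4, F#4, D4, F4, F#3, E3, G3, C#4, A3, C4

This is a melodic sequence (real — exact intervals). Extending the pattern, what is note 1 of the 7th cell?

G#2

With 6-note cells, note 1 of each statement runs D5, A4, E4, B3, F#3.
Extending down a 4th: C#3 → G#2.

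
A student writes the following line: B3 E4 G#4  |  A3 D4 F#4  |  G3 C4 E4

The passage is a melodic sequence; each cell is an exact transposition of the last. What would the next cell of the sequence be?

F3 Bb3 D4

With a 3-note motive the entries are B3, A3, G3, each down a 2nd from the previous.
Statement 4 starts on F3 and keeps the same exact contour: F3 Bb3 D4.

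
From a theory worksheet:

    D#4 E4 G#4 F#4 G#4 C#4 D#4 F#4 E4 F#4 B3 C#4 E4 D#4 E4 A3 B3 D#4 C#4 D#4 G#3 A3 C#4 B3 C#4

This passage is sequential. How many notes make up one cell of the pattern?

Try groups of 5 (5 cells in 25 notes):
D#4 E4 G#4 F#4 G#4 | C#4 D#4 F#4 E4 F#4 | B3 C#4 E4 D#4 E4 | A3 B3 D#4 C#4 D#4 | G#3 A3 C#4 B3 C#4
That's a consistent down a 2nd shift per cell, and no other grouping gives one.

5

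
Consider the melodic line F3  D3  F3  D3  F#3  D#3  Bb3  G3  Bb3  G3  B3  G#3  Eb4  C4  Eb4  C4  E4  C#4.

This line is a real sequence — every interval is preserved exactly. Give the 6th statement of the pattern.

Taking 6-note groups, the heads are F3, Bb3, Eb4: the pattern moves up a 4th.
Extending up a 4th: Ab4 → Db5 → Gb5.
Statement 6 starts on Gb5 and keeps the same exact contour: Gb5 Eb5 Gb5 Eb5 G5 E5.

Gb5 Eb5 Gb5 Eb5 G5 E5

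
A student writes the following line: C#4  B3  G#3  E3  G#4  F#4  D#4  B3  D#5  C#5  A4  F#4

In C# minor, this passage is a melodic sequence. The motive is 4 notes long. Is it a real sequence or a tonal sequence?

Every note is diatonic to C# minor.
Cell 1 has -3 semitones from note 2 to 3, but cell 3 has -4 — the interval quality changes while the contour stays the same, which is the hallmark of a tonal sequence.

tonal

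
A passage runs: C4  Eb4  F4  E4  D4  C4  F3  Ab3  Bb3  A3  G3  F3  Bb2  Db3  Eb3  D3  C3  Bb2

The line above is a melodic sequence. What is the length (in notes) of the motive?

18 notes total. Splitting into 3 groups of 6:
C4 Eb4 F4 E4 D4 C4 | F3 Ab3 Bb3 A3 G3 F3 | Bb2 Db3 Eb3 D3 C3 Bb2
That's a consistent down a 5th shift per cell, and no other grouping gives one.

6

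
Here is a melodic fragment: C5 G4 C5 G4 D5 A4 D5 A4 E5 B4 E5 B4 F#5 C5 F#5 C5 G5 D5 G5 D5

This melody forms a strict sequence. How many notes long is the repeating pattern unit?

There are 20 notes; a 4-note unit gives 5 cells:
C5 G4 C5 G4 | D5 A4 D5 A4 | E5 B4 E5 B4 | F#5 C5 F#5 C5 | G5 D5 G5 D5
Every group is a transposition up a 2nd of the one before; no shorter unit works.

4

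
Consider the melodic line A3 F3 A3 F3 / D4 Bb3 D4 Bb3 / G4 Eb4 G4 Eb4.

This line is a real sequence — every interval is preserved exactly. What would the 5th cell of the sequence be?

F5 Db5 F5 Db5

With a 4-note motive the entries are A3, D4, G4, each up a 4th from the previous.
Carrying on: C5 → F5.
Statement 5 starts on F5 and keeps the same exact contour: F5 Db5 F5 Db5.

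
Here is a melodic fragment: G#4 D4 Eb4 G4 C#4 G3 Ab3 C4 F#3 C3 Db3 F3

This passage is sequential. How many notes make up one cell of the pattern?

There are 12 notes; a 4-note unit gives 3 cells:
G#4 D4 Eb4 G4 | C#4 G3 Ab3 C4 | F#3 C3 Db3 F3
Every group is a transposition down a 5th of the one before; no shorter unit works.

4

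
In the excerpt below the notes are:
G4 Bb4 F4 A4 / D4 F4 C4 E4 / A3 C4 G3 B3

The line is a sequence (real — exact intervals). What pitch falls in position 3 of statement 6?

E2

The unit is 4 notes. Position-3 pitches of the 3 shown cells: F4, C4, G3.
Carrying that down a 4th forward: D3 → A2 → E2.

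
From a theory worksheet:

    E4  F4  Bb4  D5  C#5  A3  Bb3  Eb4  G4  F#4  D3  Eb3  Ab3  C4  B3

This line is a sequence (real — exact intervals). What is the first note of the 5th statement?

With a 5-note motive the entries are E4, A3, D3, each down a 5th from the previous.
Continuing: G2 → C2. Statement 5 starts on C2.

C2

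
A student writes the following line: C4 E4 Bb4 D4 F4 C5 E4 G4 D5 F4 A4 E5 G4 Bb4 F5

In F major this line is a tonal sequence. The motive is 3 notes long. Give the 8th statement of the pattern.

C5 E5 Bb5

Unit = 3 notes; the statements start on C4, D4, E4, F4, G4, moving up a 2nd each time.
Continuing the starts: A4 → Bb4 → C5.
From C5 the diatonic shape gives C5 E5 Bb5.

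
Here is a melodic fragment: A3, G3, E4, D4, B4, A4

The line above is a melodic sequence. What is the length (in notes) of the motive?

2

Try groups of 2 (3 cells in 6 notes):
A3 G3 | E4 D4 | B4 A4
Every group is a transposition up a 5th of the one before; no shorter unit works.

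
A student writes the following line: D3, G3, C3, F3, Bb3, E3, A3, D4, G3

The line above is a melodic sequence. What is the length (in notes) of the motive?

3

9 notes total. Splitting into 3 groups of 3:
D3 G3 C3 | F3 Bb3 E3 | A3 D4 G3
Every group is a transposition up a 3rd of the one before; no shorter unit works.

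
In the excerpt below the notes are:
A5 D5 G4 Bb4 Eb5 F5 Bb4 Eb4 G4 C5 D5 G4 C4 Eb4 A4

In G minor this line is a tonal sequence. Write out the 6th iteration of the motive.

Taking 5-note groups, the heads are A5, F5, D5: the pattern moves down a 3rd.
Continuing the starts: Bb4 → G4 → Eb4.
Statement 6 starts on Eb4 and keeps the same diatonic contour: Eb4 A3 D3 F3 Bb3.

Eb4 A3 D3 F3 Bb3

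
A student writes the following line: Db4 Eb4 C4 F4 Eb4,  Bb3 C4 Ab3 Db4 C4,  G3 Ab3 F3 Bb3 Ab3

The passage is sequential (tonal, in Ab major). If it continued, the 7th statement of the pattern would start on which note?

Unit = 5 notes; the statements start on Db4, Bb3, G3, moving down a 3rd each time.
Continuing: Eb3 → C3 → Ab2 → F2. Statement 7 starts on F2.

F2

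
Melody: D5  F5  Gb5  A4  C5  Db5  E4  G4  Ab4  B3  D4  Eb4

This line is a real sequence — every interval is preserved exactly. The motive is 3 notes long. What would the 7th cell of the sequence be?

G#2 B2 C3

Taking 3-note groups, the heads are D5, A4, E4, B3: the pattern moves down a 4th.
Extending down a 4th: F#3 → C#3 → G#2.
Statement 7 starts on G#2 and keeps the same exact contour: G#2 B2 C3.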